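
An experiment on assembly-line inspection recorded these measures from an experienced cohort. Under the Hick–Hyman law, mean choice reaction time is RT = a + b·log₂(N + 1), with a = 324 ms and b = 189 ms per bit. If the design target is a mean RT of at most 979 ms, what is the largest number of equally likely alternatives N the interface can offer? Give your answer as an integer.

Set 324 + 189·log₂(N + 1) ≤ 979.
log₂(N + 1) ≤ (979 − 324) / 189 = 3.4656.
N + 1 ≤ 2^3.4656 = 11.0471.
N ≤ 10.0471, so the largest integer N is 10.

10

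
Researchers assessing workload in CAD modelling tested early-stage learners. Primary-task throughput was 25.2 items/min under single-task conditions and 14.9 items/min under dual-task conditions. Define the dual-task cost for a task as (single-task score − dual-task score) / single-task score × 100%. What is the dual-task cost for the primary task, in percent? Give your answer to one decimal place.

40.9

Cost = (25.2 − 14.9) / 25.2 × 100%
     = 10.3000 / 25.2 × 100% = 40.8730%.
≈ 40.9%.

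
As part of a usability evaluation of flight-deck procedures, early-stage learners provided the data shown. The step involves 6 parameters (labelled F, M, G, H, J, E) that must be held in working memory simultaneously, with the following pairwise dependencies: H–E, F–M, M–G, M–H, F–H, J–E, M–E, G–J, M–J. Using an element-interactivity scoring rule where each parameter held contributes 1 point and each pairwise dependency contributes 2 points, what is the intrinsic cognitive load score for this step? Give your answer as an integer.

Count of parameters held simultaneously: 6.
Count of pairwise dependencies listed: 9.
Element contribution: 6 × 1 = 6.
Interaction contribution: 9 × 2 = 18.
Intrinsic load = 6 + 18 = 24.

24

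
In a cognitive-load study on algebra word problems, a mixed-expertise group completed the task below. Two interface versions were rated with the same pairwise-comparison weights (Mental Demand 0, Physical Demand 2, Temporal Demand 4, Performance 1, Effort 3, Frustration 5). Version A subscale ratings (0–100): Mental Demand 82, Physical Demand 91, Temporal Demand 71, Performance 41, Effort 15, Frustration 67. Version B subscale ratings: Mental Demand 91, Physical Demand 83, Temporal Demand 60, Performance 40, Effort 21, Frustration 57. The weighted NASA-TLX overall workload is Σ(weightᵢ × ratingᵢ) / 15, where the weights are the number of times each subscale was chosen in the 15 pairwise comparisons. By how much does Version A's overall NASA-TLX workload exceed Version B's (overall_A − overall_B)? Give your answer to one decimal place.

Version A weighted sum = 0·82 + 2·91 + 4·71 + 1·41 + 3·15 + 5·67 = 0 + 182 + 284 + 41 + 45 + 335 = 887; overall_A = 887/15 = 59.1333.
Version B weighted sum = 0·91 + 2·83 + 4·60 + 1·40 + 3·21 + 5·57 = 0 + 166 + 240 + 40 + 63 + 285 = 794; overall_B = 794/15 = 52.9333.
Difference = 59.1333 − 52.9333 = 6.2000 ≈ 6.2.

6.2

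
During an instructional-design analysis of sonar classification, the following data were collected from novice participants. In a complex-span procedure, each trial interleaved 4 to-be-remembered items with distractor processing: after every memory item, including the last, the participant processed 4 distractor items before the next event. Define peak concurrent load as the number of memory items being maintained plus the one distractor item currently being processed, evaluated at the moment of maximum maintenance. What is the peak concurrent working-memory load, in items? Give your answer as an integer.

5

Maintenance is greatest during the distractor(s) after memory item 4: all 4 memory items are being held.
One distractor item is concurrently being processed.
Peak concurrent load = 4 + 1 = 5 items.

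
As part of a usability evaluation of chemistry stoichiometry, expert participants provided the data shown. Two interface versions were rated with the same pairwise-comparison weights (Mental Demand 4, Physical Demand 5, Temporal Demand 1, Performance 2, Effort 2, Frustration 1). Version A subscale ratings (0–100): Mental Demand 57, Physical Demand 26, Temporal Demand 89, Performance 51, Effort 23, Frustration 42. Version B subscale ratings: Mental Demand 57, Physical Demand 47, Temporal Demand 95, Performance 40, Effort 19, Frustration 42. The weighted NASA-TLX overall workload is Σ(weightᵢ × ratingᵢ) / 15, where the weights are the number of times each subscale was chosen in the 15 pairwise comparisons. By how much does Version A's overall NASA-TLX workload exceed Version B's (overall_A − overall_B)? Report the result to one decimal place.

-5.4

Version A weighted sum = 4·57 + 5·26 + 1·89 + 2·51 + 2·23 + 1·42 = 228 + 130 + 89 + 102 + 46 + 42 = 637; overall_A = 637/15 = 42.4667.
Version B weighted sum = 4·57 + 5·47 + 1·95 + 2·40 + 2·19 + 1·42 = 228 + 235 + 95 + 80 + 38 + 42 = 718; overall_B = 718/15 = 47.8667.
Difference = 42.4667 − 47.8667 = -5.4000 ≈ -5.4.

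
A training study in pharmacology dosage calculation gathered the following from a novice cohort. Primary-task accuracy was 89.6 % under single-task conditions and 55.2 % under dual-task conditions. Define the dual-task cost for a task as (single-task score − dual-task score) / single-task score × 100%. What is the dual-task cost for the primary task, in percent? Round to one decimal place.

38.4

Cost = (89.6 − 55.2) / 89.6 × 100%
     = 34.4000 / 89.6 × 100% = 38.3929%.
≈ 38.4%.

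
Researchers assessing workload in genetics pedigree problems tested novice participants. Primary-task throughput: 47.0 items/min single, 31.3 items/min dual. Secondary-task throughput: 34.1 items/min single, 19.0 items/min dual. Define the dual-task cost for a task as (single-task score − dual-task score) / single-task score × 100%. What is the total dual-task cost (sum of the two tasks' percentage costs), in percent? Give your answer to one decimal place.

77.7

Primary cost = (47.0 − 31.3) / 47.0 × 100% = 33.4043%.
Secondary cost = (34.1 − 19.0) / 34.1 × 100% = 44.2815%.
Total = 33.4043% + 44.2815% = 77.6858% ≈ 77.7%.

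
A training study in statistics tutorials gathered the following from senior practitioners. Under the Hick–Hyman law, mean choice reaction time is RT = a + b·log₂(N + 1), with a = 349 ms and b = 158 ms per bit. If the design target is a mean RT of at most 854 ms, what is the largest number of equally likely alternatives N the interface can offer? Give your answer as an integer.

8

Set 349 + 158·log₂(N + 1) ≤ 854.
log₂(N + 1) ≤ (854 − 349) / 158 = 3.1962.
N + 1 ≤ 2^3.1962 = 9.1654.
N ≤ 8.1654, so the largest integer N is 8.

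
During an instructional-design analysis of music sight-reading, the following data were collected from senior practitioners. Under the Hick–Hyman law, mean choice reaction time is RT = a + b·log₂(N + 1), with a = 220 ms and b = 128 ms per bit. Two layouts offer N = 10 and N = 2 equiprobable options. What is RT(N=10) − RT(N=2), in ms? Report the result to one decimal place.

239.9

RT(10) = 220 + 128·log₂(11) = 220 + 128·3.4594 = 662.8032 ms.
RT(2) = 220 + 128·log₂(3) = 220 + 128·1.5850 = 422.8800 ms.
Difference = 662.8032 − 422.8800 = 239.9232 ≈ 239.9 ms.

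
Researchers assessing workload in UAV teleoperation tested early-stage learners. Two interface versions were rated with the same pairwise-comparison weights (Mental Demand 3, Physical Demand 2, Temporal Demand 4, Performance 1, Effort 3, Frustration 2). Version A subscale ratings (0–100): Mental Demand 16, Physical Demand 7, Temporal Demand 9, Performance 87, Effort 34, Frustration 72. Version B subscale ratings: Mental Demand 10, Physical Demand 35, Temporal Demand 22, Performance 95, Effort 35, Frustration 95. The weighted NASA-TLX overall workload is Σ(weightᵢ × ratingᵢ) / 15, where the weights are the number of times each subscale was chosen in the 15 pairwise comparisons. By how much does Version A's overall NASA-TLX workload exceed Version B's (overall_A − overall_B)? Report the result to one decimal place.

-9.8

Version A weighted sum = 3·16 + 2·7 + 4·9 + 1·87 + 3·34 + 2·72 = 48 + 14 + 36 + 87 + 102 + 144 = 431; overall_A = 431/15 = 28.7333.
Version B weighted sum = 3·10 + 2·35 + 4·22 + 1·95 + 3·35 + 2·95 = 30 + 70 + 88 + 95 + 105 + 190 = 578; overall_B = 578/15 = 38.5333.
Difference = 28.7333 − 38.5333 = -9.8000 ≈ -9.8.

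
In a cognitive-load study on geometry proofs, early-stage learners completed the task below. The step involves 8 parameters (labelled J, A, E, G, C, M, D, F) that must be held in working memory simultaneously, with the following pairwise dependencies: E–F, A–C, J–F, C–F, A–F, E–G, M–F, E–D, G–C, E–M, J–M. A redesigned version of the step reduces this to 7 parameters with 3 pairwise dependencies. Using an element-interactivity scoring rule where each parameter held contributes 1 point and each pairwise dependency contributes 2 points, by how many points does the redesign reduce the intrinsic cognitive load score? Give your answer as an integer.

Original: 8 × 1 + 11 × 2 = 8 + 22 = 30.
Redesigned: 7 × 1 + 3 × 2 = 7 + 6 = 13.
Reduction = 30 − 13 = 17.

17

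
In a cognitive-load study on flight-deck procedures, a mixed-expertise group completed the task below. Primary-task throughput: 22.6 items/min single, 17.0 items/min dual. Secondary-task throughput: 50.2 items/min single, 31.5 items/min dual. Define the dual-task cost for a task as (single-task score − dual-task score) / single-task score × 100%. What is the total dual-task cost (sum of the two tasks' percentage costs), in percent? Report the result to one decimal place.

Primary cost = (22.6 − 17.0) / 22.6 × 100% = 24.7788%.
Secondary cost = (50.2 − 31.5) / 50.2 × 100% = 37.2510%.
Total = 24.7788% + 37.2510% = 62.0298% ≈ 62.0%.

62.0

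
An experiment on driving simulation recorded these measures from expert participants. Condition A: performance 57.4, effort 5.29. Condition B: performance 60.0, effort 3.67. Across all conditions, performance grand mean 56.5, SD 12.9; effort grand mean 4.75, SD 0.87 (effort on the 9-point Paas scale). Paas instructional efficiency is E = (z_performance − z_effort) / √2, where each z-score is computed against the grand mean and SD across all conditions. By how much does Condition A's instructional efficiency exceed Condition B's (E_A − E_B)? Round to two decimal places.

-1.46

Condition A: z_P = (57.4 − 56.5)/12.9 = 0.0698; z_E = (5.29 − 4.75)/0.87 = 0.6207; E_A = (0.0698 − 0.6207)/√2 = -0.3895.
Condition B: z_P = (60.0 − 56.5)/12.9 = 0.2713; z_E = (3.67 − 4.75)/0.87 = -1.2414; E_B = (0.2713 − (-1.2414))/√2 = 1.0696.
E_A − E_B = -0.3895 − 1.0696 = -1.4591 ≈ -1.46.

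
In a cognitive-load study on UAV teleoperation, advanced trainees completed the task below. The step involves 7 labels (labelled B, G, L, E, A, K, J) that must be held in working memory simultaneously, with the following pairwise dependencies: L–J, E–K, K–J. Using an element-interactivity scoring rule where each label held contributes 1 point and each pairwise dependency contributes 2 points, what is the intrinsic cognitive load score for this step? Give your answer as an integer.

Count of labels held simultaneously: 7.
Count of pairwise dependencies listed: 3.
Element contribution: 7 × 1 = 7.
Interaction contribution: 3 × 2 = 6.
Intrinsic load = 7 + 6 = 13.

13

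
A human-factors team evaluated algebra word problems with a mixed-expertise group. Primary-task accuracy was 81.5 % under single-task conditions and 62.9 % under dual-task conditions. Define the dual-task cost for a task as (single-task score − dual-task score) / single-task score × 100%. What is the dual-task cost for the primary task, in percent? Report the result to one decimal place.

22.8

Cost = (81.5 − 62.9) / 81.5 × 100%
     = 18.6000 / 81.5 × 100% = 22.8221%.
≈ 22.8%.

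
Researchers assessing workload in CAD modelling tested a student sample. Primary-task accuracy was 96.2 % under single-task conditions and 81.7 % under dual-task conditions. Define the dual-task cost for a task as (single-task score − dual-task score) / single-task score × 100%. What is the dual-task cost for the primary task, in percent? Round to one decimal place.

Cost = (96.2 − 81.7) / 96.2 × 100%
     = 14.5000 / 96.2 × 100% = 15.0728%.
≈ 15.1%.

15.1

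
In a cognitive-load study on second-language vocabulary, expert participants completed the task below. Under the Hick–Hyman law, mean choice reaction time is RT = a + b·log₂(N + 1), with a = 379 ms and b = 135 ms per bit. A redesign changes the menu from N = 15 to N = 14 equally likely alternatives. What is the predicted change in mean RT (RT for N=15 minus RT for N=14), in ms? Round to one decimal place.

12.6

RT(15) = 379 + 135·log₂(16) = 379 + 135·4.0000 = 919.0000 ms.
RT(14) = 379 + 135·log₂(15) = 379 + 135·3.9069 = 906.4315 ms.
Difference = 919.0000 − 906.4315 = 12.5685 ≈ 12.6 ms.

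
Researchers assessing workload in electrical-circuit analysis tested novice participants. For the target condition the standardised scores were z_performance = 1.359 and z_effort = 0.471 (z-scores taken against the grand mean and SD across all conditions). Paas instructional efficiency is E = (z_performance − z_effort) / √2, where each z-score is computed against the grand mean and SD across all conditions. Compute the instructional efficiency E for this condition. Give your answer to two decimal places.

0.63

z_P − z_E = 1.359 − 0.471 = 0.8880.
E = 0.8880 / √2 = 0.8880 / 1.41421 = 0.6279 ≈ 0.63.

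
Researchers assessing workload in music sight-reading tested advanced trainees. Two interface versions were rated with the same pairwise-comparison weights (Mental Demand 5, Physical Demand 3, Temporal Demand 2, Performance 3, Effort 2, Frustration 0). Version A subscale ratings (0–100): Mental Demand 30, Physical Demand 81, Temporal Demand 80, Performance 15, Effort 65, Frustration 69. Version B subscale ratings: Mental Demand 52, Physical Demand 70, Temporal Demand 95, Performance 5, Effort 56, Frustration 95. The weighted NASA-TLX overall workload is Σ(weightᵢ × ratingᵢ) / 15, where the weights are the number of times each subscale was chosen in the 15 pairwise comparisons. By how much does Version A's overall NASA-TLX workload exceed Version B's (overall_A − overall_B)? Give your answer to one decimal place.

Version A weighted sum = 5·30 + 3·81 + 2·80 + 3·15 + 2·65 + 0·69 = 150 + 243 + 160 + 45 + 130 + 0 = 728; overall_A = 728/15 = 48.5333.
Version B weighted sum = 5·52 + 3·70 + 2·95 + 3·5 + 2·56 + 0·95 = 260 + 210 + 190 + 15 + 112 + 0 = 787; overall_B = 787/15 = 52.4667.
Difference = 48.5333 − 52.4667 = -3.9334 ≈ -3.9.

-3.9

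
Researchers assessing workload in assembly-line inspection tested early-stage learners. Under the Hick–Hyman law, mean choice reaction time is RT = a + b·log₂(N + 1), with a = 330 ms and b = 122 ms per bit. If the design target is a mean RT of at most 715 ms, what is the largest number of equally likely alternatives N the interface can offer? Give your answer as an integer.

Set 330 + 122·log₂(N + 1) ≤ 715.
log₂(N + 1) ≤ (715 − 330) / 122 = 3.1557.
N + 1 ≤ 2^3.1557 = 8.9117.
N ≤ 7.9117, so the largest integer N is 7.

7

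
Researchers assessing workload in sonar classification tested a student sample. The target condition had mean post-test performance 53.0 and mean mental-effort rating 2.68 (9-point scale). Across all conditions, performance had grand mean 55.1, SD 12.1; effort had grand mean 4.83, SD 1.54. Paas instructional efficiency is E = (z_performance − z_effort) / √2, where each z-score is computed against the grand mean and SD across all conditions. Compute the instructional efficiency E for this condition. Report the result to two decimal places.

z_performance = (53.0 − 55.1) / 12.1 = -2.1000 / 12.1 = -0.1736.
z_effort = (2.68 − 4.83) / 1.54 = -2.1500 / 1.54 = -1.3961.
z_P − z_E = -0.1736 − (-1.3961) = 1.2225.
E = 1.2225 / √2 = 1.2225 / 1.41421 = 0.8644 ≈ 0.86.

0.86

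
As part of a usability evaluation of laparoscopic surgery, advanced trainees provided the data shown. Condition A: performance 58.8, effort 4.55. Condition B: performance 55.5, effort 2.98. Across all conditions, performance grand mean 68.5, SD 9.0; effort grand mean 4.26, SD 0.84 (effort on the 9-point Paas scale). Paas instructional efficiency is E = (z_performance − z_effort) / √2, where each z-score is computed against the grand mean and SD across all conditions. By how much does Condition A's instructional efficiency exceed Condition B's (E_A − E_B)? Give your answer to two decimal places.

-1.06

Condition A: z_P = (58.8 − 68.5)/9.0 = -1.0778; z_E = (4.55 − 4.26)/0.84 = 0.3452; E_A = (-1.0778 − 0.3452)/√2 = -1.0062.
Condition B: z_P = (55.5 − 68.5)/9.0 = -1.4444; z_E = (2.98 − 4.26)/0.84 = -1.5238; E_B = (-1.4444 − (-1.5238))/√2 = 0.0561.
E_A − E_B = -1.0062 − 0.0561 = -1.0623 ≈ -1.06.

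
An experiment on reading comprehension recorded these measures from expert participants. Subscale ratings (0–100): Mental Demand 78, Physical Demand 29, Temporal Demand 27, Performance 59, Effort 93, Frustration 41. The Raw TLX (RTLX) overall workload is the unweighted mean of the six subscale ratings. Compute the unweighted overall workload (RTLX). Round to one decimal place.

54.5

Sum of ratings = 78 + 29 + 27 + 59 + 93 + 41 = 327.
RTLX = 327 / 6 = 54.5000 ≈ 54.5.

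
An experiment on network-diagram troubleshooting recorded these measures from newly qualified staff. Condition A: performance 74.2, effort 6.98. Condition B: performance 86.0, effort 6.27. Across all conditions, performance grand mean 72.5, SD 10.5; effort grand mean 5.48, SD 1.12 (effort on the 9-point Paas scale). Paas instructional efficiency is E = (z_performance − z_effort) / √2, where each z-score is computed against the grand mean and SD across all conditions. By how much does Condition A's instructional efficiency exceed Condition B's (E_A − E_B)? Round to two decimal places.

-1.24

Condition A: z_P = (74.2 − 72.5)/10.5 = 0.1619; z_E = (6.98 − 5.48)/1.12 = 1.3393; E_A = (0.1619 − 1.3393)/√2 = -0.8325.
Condition B: z_P = (86.0 − 72.5)/10.5 = 1.2857; z_E = (6.27 − 5.48)/1.12 = 0.7054; E_B = (1.2857 − 0.7054)/√2 = 0.4103.
E_A − E_B = -0.8325 − 0.4103 = -1.2428 ≈ -1.24.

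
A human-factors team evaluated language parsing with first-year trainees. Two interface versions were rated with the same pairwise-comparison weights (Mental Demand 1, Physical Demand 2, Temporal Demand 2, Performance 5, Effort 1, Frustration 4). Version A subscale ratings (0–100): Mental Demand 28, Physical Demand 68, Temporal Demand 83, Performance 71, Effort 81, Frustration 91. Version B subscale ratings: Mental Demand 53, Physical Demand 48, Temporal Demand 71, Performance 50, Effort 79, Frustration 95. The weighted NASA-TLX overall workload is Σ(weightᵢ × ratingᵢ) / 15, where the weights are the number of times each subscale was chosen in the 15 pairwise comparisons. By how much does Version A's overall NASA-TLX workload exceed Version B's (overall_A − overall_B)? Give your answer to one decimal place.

8.7

Version A weighted sum = 1·28 + 2·68 + 2·83 + 5·71 + 1·81 + 4·91 = 28 + 136 + 166 + 355 + 81 + 364 = 1130; overall_A = 1130/15 = 75.3333.
Version B weighted sum = 1·53 + 2·48 + 2·71 + 5·50 + 1·79 + 4·95 = 53 + 96 + 142 + 250 + 79 + 380 = 1000; overall_B = 1000/15 = 66.6667.
Difference = 75.3333 − 66.6667 = 8.6666 ≈ 8.7.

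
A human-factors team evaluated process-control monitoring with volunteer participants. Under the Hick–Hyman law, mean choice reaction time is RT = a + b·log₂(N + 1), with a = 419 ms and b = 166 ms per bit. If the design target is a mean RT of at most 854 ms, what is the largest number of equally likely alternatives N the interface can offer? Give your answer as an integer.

5

Set 419 + 166·log₂(N + 1) ≤ 854.
log₂(N + 1) ≤ (854 − 419) / 166 = 2.6205.
N + 1 ≤ 2^2.6205 = 6.1496.
N ≤ 5.1496, so the largest integer N is 5.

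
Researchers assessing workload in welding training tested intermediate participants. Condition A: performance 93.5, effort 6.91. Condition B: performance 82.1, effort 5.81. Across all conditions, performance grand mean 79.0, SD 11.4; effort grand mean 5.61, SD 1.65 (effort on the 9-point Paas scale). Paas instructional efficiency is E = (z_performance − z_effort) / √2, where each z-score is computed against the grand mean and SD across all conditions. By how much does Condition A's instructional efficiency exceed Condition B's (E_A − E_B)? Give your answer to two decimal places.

0.24

Condition A: z_P = (93.5 − 79.0)/11.4 = 1.2719; z_E = (6.91 − 5.61)/1.65 = 0.7879; E_A = (1.2719 − 0.7879)/√2 = 0.3422.
Condition B: z_P = (82.1 − 79.0)/11.4 = 0.2719; z_E = (5.81 − 5.61)/1.65 = 0.1212; E_B = (0.2719 − 0.1212)/√2 = 0.1066.
E_A − E_B = 0.3422 − 0.1066 = 0.2356 ≈ 0.24.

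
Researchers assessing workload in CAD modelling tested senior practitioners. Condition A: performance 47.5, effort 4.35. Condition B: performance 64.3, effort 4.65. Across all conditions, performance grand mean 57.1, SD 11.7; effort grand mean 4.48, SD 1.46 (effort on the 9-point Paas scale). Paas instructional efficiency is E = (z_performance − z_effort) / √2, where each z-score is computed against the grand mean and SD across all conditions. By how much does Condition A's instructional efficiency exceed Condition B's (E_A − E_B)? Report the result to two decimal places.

-0.87

Condition A: z_P = (47.5 − 57.1)/11.7 = -0.8205; z_E = (4.35 − 4.48)/1.46 = -0.0890; E_A = (-0.8205 − (-0.0890))/√2 = -0.5172.
Condition B: z_P = (64.3 − 57.1)/11.7 = 0.6154; z_E = (4.65 − 4.48)/1.46 = 0.1164; E_B = (0.6154 − 0.1164)/√2 = 0.3528.
E_A − E_B = -0.5172 − 0.3528 = -0.8700 ≈ -0.87.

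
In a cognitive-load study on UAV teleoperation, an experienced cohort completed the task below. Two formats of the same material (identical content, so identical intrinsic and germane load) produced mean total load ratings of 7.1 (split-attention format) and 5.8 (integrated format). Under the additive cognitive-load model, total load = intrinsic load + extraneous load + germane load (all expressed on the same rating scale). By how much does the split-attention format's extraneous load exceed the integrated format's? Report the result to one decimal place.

1.3

Intrinsic and germane load are equal across formats, so the difference in total load equals the difference in extraneous load.
Extraneous-load difference = 7.1 − 5.8 = 1.3.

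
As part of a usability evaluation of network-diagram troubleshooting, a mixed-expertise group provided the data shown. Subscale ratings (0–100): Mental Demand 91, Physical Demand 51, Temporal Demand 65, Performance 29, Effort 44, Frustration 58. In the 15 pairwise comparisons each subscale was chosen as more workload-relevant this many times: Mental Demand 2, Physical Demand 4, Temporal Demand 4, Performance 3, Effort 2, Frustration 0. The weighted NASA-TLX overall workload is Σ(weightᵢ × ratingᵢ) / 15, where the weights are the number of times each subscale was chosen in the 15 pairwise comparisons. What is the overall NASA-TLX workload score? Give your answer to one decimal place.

The tallies are the weights (they sum to 15).
Weighted sum = 2·91 + 4·51 + 4·65 + 3·29 + 2·44 + 0·58
            = 182 + 204 + 260 + 87 + 88 + 0 = 821.
Overall workload = 821 / 15 = 54.7333 ≈ 54.7.

54.7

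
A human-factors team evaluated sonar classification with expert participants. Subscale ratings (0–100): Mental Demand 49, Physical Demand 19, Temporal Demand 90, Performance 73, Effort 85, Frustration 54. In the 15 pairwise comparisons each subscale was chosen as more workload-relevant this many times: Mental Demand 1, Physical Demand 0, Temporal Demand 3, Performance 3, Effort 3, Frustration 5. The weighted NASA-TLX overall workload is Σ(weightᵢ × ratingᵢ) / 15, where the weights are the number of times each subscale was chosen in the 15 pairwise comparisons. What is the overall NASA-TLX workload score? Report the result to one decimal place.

The tallies are the weights (they sum to 15).
Weighted sum = 1·49 + 0·19 + 3·90 + 3·73 + 3·85 + 5·54
            = 49 + 0 + 270 + 219 + 255 + 270 = 1063.
Overall workload = 1063 / 15 = 70.8667 ≈ 70.9.

70.9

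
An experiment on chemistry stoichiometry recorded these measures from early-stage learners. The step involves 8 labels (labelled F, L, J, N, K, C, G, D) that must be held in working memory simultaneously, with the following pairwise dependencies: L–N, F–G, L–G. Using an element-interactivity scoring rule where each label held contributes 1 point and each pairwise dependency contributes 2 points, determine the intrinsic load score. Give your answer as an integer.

14

Count of labels held simultaneously: 8.
Count of pairwise dependencies listed: 3.
Element contribution: 8 × 1 = 8.
Interaction contribution: 3 × 2 = 6.
Intrinsic load = 8 + 6 = 14.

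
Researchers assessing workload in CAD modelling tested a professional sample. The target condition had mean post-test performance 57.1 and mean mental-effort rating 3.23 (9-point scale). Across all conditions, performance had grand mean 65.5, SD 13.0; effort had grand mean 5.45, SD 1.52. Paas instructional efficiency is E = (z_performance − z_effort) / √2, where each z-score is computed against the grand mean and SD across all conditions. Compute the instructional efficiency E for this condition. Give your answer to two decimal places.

0.58

z_performance = (57.1 − 65.5) / 13.0 = -8.4000 / 13.0 = -0.6462.
z_effort = (3.23 − 5.45) / 1.52 = -2.2200 / 1.52 = -1.4605.
z_P − z_E = -0.6462 − (-1.4605) = 0.8143.
E = 0.8143 / √2 = 0.8143 / 1.41421 = 0.5758 ≈ 0.58.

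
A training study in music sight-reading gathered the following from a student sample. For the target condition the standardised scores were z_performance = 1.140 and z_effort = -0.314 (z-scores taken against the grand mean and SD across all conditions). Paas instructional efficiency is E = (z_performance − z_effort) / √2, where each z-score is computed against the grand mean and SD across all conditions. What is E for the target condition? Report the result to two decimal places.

1.03

z_P − z_E = 1.140 − (-0.314) = 1.4540.
E = 1.4540 / √2 = 1.4540 / 1.41421 = 1.0281 ≈ 1.03.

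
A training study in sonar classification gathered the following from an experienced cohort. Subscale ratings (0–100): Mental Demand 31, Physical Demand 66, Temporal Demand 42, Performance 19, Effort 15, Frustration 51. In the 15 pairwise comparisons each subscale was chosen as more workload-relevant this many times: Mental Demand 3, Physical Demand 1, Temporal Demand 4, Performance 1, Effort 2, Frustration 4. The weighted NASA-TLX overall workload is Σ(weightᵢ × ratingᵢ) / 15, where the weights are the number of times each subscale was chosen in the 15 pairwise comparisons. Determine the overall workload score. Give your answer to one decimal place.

The tallies are the weights (they sum to 15).
Weighted sum = 3·31 + 1·66 + 4·42 + 1·19 + 2·15 + 4·51
            = 93 + 66 + 168 + 19 + 30 + 204 = 580.
Overall workload = 580 / 15 = 38.6667 ≈ 38.7.

38.7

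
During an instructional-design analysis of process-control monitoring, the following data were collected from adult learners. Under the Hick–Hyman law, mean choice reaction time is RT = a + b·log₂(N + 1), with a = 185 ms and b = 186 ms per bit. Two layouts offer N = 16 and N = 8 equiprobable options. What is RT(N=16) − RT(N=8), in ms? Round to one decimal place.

RT(16) = 185 + 186·log₂(17) = 185 + 186·4.0875 = 945.2750 ms.
RT(8) = 185 + 186·log₂(9) = 185 + 186·3.1699 = 774.6014 ms.
Difference = 945.2750 − 774.6014 = 170.6736 ≈ 170.7 ms.

170.7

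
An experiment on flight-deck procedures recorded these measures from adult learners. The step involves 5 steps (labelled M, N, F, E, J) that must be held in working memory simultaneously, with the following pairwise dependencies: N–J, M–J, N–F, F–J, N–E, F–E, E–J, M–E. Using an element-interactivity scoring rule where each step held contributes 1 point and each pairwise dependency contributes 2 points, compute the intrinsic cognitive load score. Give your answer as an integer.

21

Count of steps held simultaneously: 5.
Count of pairwise dependencies listed: 8.
Element contribution: 5 × 1 = 5.
Interaction contribution: 8 × 2 = 16.
Intrinsic load = 5 + 16 = 21.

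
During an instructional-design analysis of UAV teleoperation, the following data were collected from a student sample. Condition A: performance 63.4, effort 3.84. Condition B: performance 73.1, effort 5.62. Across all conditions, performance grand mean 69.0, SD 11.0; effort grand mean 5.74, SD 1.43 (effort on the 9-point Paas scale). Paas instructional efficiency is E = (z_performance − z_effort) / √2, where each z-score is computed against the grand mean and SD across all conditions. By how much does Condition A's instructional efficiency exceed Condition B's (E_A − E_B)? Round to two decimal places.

0.26

Condition A: z_P = (63.4 − 69.0)/11.0 = -0.5091; z_E = (3.84 − 5.74)/1.43 = -1.3287; E_A = (-0.5091 − (-1.3287))/√2 = 0.5795.
Condition B: z_P = (73.1 − 69.0)/11.0 = 0.3727; z_E = (5.62 − 5.74)/1.43 = -0.0839; E_B = (0.3727 − (-0.0839))/√2 = 0.3229.
E_A − E_B = 0.5795 − 0.3229 = 0.2566 ≈ 0.26.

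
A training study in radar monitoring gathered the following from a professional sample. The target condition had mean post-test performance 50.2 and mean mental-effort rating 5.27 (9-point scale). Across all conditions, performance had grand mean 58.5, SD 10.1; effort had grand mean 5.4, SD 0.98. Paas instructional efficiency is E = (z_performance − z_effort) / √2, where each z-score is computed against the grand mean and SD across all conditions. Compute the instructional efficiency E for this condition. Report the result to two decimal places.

z_performance = (50.2 − 58.5) / 10.1 = -8.3000 / 10.1 = -0.8218.
z_effort = (5.27 − 5.4) / 0.98 = -0.1300 / 0.98 = -0.1327.
z_P − z_E = -0.8218 − (-0.1327) = -0.6891.
E = -0.6891 / √2 = -0.6891 / 1.41421 = -0.4873 ≈ -0.49.

-0.49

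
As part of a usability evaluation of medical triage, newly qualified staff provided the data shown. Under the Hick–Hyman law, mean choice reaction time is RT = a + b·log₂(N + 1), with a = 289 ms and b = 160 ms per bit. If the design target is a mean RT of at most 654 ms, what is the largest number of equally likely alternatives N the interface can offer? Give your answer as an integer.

3

Set 289 + 160·log₂(N + 1) ≤ 654.
log₂(N + 1) ≤ (654 − 289) / 160 = 2.2812.
N + 1 ≤ 2^2.2812 = 4.8608.
N ≤ 3.8608, so the largest integer N is 3.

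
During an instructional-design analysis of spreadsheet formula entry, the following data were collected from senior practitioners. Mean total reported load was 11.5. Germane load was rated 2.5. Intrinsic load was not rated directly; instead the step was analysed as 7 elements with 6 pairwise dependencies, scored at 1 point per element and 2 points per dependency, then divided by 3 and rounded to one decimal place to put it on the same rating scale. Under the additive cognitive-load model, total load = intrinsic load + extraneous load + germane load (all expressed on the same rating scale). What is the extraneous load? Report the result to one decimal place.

2.7

Intrinsic (element-interactivity): (7 × 1 + 6 × 2) / 3 = 19 / 3 = 6.3333 → 6.3.
extraneous load = total − intrinsic − germane
             = 11.5 − 6.3 − 2.5 = 2.7.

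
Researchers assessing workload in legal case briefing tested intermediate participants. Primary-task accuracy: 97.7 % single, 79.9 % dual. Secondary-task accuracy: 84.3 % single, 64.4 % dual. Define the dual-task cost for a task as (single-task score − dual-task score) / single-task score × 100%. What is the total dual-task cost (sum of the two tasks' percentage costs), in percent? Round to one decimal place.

41.8

Primary cost = (97.7 − 79.9) / 97.7 × 100% = 18.2190%.
Secondary cost = (84.3 − 64.4) / 84.3 × 100% = 23.6062%.
Total = 18.2190% + 23.6062% = 41.8252% ≈ 41.8%.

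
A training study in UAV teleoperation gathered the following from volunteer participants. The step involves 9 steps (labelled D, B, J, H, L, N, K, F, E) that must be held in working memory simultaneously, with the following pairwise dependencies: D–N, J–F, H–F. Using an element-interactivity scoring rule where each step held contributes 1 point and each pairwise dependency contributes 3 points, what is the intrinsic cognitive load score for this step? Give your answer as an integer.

Count of steps held simultaneously: 9.
Count of pairwise dependencies listed: 3.
Element contribution: 9 × 1 = 9.
Interaction contribution: 3 × 3 = 9.
Intrinsic load = 9 + 9 = 18.

18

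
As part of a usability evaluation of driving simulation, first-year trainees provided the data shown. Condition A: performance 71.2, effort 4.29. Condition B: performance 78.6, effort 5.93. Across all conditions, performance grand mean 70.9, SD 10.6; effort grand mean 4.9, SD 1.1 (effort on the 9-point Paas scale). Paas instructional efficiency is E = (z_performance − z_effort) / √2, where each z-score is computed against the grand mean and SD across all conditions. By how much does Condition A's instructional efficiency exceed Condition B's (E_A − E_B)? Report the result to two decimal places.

0.56

Condition A: z_P = (71.2 − 70.9)/10.6 = 0.0283; z_E = (4.29 − 4.9)/1.1 = -0.5545; E_A = (0.0283 − (-0.5545))/√2 = 0.4121.
Condition B: z_P = (78.6 − 70.9)/10.6 = 0.7264; z_E = (5.93 − 4.9)/1.1 = 0.9364; E_B = (0.7264 − 0.9364)/√2 = -0.1485.
E_A − E_B = 0.4121 − (-0.1485) = 0.5606 ≈ 0.56.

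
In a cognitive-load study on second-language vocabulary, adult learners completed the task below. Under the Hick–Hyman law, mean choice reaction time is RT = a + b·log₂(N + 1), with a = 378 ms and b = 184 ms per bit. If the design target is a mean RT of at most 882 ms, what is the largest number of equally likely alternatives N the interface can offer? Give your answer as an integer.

5

Set 378 + 184·log₂(N + 1) ≤ 882.
log₂(N + 1) ≤ (882 − 378) / 184 = 2.7391.
N + 1 ≤ 2^2.7391 = 6.6765.
N ≤ 5.6765, so the largest integer N is 5.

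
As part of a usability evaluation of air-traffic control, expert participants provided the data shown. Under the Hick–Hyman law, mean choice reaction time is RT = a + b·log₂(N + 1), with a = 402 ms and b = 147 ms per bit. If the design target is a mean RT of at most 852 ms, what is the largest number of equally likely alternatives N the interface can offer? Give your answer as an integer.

Set 402 + 147·log₂(N + 1) ≤ 852.
log₂(N + 1) ≤ (852 − 402) / 147 = 3.0612.
N + 1 ≤ 2^3.0612 = 8.3467.
N ≤ 7.3467, so the largest integer N is 7.

7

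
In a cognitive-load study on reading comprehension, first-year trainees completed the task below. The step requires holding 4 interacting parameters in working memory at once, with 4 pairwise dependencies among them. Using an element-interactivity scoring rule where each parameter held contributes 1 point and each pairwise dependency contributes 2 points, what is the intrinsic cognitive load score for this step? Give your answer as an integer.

Element contribution: 4 × 1 = 4.
Interaction contribution: 4 × 2 = 8.
Intrinsic load = 4 + 8 = 12.

12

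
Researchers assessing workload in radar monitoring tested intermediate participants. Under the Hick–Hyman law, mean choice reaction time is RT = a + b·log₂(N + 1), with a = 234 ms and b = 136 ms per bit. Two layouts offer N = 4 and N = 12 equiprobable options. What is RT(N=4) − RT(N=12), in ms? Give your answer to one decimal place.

RT(4) = 234 + 136·log₂(5) = 234 + 136·2.3219 = 549.7784 ms.
RT(12) = 234 + 136·log₂(13) = 234 + 136·3.7004 = 737.2544 ms.
Difference = 549.7784 − 737.2544 = -187.4760 ≈ -187.5 ms.

-187.5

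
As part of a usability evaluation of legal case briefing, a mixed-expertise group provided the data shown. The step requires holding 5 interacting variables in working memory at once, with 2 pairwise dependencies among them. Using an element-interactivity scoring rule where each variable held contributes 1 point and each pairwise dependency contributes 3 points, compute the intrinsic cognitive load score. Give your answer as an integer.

Element contribution: 5 × 1 = 5.
Interaction contribution: 2 × 3 = 6.
Intrinsic load = 5 + 6 = 11.

11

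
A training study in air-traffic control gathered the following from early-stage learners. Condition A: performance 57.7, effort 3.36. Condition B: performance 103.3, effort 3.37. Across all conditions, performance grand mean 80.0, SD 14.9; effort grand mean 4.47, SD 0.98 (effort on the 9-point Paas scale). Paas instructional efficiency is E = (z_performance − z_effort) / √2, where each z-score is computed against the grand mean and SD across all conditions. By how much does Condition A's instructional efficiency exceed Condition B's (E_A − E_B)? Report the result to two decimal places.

-2.16

Condition A: z_P = (57.7 − 80.0)/14.9 = -1.4966; z_E = (3.36 − 4.47)/0.98 = -1.1327; E_A = (-1.4966 − (-1.1327))/√2 = -0.2573.
Condition B: z_P = (103.3 − 80.0)/14.9 = 1.5638; z_E = (3.37 − 4.47)/0.98 = -1.1224; E_B = (1.5638 − (-1.1224))/√2 = 1.8994.
E_A − E_B = -0.2573 − 1.8994 = -2.1567 ≈ -2.16.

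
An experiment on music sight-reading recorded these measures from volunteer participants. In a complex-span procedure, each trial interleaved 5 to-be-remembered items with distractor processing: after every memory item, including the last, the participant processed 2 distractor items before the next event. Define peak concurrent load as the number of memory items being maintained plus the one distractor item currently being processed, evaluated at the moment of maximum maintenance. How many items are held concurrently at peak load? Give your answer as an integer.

Maintenance is greatest during the distractor(s) after memory item 5: all 5 memory items are being held.
One distractor item is concurrently being processed.
Peak concurrent load = 5 + 1 = 6 items.

6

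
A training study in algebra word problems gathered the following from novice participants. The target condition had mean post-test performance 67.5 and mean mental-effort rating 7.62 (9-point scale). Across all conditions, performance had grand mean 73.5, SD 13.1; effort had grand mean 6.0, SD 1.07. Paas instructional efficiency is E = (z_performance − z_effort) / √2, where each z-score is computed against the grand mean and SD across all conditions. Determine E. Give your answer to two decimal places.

z_performance = (67.5 − 73.5) / 13.1 = -6.0000 / 13.1 = -0.4580.
z_effort = (7.62 − 6.0) / 1.07 = 1.6200 / 1.07 = 1.5140.
z_P − z_E = -0.4580 − 1.5140 = -1.9720.
E = -1.9720 / √2 = -1.9720 / 1.41421 = -1.3944 ≈ -1.39.

-1.39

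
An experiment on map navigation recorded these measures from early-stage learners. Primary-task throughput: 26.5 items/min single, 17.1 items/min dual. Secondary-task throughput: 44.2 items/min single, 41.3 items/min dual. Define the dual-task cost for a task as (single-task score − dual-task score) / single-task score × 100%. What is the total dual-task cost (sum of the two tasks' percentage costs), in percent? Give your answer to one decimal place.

42.0

Primary cost = (26.5 − 17.1) / 26.5 × 100% = 35.4717%.
Secondary cost = (44.2 − 41.3) / 44.2 × 100% = 6.5611%.
Total = 35.4717% + 6.5611% = 42.0328% ≈ 42.0%.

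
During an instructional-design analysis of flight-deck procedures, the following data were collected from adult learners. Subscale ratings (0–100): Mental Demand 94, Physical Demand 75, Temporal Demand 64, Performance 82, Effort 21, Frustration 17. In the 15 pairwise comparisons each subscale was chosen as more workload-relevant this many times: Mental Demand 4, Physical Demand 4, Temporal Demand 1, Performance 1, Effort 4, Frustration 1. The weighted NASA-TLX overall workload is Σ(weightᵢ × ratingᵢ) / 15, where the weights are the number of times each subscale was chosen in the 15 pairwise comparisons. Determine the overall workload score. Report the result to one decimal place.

61.5

The tallies are the weights (they sum to 15).
Weighted sum = 4·94 + 4·75 + 1·64 + 1·82 + 4·21 + 1·17
            = 376 + 300 + 64 + 82 + 84 + 17 = 923.
Overall workload = 923 / 15 = 61.5333 ≈ 61.5.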